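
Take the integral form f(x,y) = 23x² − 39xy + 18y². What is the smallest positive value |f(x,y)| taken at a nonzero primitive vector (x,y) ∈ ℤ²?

translate: b→7 (≡-39 mod 46), so (23,-39,18)→(23,7,2)
flip: (23,7,2)→(2,-7,23)
translate: b→1 (≡-7 mod 4), so (2,-7,23)→(2,1,17)
reduced (well bottom): (2,1,17) with a≤c, −a<b≤a
well minimum = a = 2

2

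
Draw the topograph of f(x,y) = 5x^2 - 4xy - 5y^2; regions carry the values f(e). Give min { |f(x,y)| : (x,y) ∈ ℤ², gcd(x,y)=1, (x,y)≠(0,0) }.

descent: ρ → (-5,4,5)  [lands on river]
river: ρ → (5,6,-4)
river: ρ → (-4,10,1)
river: ρ → (1,10,-4)
river: ρ → (-4,6,5)
river: ρ → (5,4,-5)
river: ρ → (-5,6,4)
river: ρ → (4,10,-1)
river: ρ → (-1,10,4)
river: ρ → (4,6,-5)
closes: descent 1, river 10
min |a| on river = 1

1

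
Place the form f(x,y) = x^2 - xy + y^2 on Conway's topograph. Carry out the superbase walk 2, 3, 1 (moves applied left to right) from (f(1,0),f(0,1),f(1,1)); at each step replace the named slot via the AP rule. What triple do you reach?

start (1,1,1) = (f(1,0),f(0,1),f(1,1))
replace slot 2: 2·(1+1) − 1 = 3 → (1,3,1)
replace slot 3: 2·(1+3) − 1 = 7 → (1,3,7)
replace slot 1: 2·(3+7) − 1 = 19 → (19,3,7)

19,3,7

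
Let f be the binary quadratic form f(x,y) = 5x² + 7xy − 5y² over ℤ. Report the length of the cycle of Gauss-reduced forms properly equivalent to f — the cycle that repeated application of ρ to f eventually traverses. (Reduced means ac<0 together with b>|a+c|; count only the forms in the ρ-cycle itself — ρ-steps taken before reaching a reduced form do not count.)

D = 149, ⌊√D⌋ = 12
river: ρ → (-5,3,7)
river: ρ → (7,11,-1)
river: ρ → (-1,11,7)
river: ρ → (7,3,-5)
river: ρ → (-5,7,5)
river: ρ → (5,3,-7)
river: ρ → (-7,11,1)
river: ρ → (1,11,-7)
river: ρ → (-7,3,5)
river: ρ → (5,7,-5)
ρ-cycle length = 10 (tail of 0 descent steps not counted)

10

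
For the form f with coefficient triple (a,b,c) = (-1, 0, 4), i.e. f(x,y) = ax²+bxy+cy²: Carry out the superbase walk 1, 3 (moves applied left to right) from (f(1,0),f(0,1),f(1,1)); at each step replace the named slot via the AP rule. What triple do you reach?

start (-1,4,3) = (f(1,0),f(0,1),f(1,1))
replace slot 1: 2·(4+3) − (-1) = 15 → (15,4,3)
replace slot 3: 2·(15+4) − 3 = 35 → (15,4,35)

15,4,35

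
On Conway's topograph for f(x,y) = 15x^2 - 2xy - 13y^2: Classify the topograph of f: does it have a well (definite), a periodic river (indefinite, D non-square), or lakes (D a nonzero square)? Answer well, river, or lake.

D = b²−4ac = (-2)² − 4·15·(-13) = 784
D = 28² is a perfect square ⇒ form factors over ℤ ⇒ lakes

lake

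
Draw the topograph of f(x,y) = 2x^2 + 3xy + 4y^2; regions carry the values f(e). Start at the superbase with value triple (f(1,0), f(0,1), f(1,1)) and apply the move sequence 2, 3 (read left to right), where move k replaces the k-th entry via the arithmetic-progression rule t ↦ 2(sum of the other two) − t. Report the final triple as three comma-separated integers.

start (2,4,9) = (f(1,0),f(0,1),f(1,1))
replace slot 2: 2·(2+9) − 4 = 18 → (2,18,9)
replace slot 3: 2·(2+18) − 9 = 31 → (2,18,31)

2,18,31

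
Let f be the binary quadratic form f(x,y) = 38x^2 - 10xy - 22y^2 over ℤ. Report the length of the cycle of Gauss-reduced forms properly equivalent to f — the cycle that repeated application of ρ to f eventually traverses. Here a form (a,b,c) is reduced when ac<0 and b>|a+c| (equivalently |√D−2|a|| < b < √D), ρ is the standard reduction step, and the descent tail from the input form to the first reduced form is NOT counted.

D = 3444, ⌊√D⌋ = 58
descent: ρ → (-22,54,6)  [lands on river]
river: ρ → (6,54,-22)
river: ρ → (-22,34,26)
river: ρ → (26,18,-30)
river: ρ → (-30,42,14)
river: ρ → (14,42,-30)
river: ρ → (-30,18,26)
river: ρ → (26,34,-22)
ρ-cycle length = 8 (tail of 1 descent step not counted)

8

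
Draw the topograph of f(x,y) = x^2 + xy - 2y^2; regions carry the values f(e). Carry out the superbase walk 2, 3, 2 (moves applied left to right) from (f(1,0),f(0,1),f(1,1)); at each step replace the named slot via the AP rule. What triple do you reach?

start (1,-2,0) = (f(1,0),f(0,1),f(1,1))
replace slot 2: 2·(1+0) − (-2) = 4 → (1,4,0)
replace slot 3: 2·(1+4) − 0 = 10 → (1,4,10)
replace slot 2: 2·(1+10) − 4 = 18 → (1,18,10)

1,18,10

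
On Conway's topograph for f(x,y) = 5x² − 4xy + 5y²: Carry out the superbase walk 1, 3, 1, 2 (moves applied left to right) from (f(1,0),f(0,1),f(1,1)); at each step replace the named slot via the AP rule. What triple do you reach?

start (5,5,6) = (f(1,0),f(0,1),f(1,1))
replace slot 1: 2·(5+6) − 5 = 17 → (17,5,6)
replace slot 3: 2·(17+5) − 6 = 38 → (17,5,38)
replace slot 1: 2·(5+38) − 17 = 69 → (69,5,38)
replace slot 2: 2·(69+38) − 5 = 209 → (69,209,38)

69,209,38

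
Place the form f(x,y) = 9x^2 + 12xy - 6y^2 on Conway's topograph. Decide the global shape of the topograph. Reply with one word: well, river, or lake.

D = b²−4ac = 12² − 4·9·(-6) = 360
D > 0 non-square ⇒ indefinite ⇒ periodic river

river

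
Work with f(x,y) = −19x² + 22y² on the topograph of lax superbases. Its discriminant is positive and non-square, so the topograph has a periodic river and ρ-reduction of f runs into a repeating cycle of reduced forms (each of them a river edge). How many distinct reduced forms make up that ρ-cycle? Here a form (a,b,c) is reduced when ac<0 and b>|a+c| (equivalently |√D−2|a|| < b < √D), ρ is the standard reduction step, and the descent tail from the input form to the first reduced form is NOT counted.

D = 1672, ⌊√D⌋ = 40
descent: ρ → (22,0,-19)
descent: ρ → (-19,38,3)  [lands on river]
river: ρ → (3,40,-6)
river: ρ → (-6,32,27)
river: ρ → (27,22,-11)
river: ρ → (-11,22,27)
river: ρ → (27,32,-6)
river: ρ → (-6,40,3)
river: ρ → (3,38,-19)
ρ-cycle length = 8 (tail of 2 descent steps not counted)

8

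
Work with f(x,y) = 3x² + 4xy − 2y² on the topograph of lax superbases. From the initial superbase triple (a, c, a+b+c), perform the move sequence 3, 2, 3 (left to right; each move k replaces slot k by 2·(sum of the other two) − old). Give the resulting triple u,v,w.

start (3,-2,5) = (f(1,0),f(0,1),f(1,1))
replace slot 3: 2·(3+(-2)) − 5 = -3 → (3,-2,-3)
replace slot 2: 2·(3+(-3)) − (-2) = 2 → (3,2,-3)
replace slot 3: 2·(3+2) − (-3) = 13 → (3,2,13)

3,2,13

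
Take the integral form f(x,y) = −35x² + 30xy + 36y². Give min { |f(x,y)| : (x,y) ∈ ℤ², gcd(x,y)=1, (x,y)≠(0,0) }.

river: ρ → (36,42,-29)
river: ρ → (-29,74,4)
river: ρ → (4,70,-65)
river: ρ → (-65,60,9)
river: ρ → (9,66,-44)
river: ρ → (-44,22,31)
river: ρ → (31,40,-35)
river: ρ → (-35,30,36)
closes: descent 0, river 8
min |a| on river = 4

4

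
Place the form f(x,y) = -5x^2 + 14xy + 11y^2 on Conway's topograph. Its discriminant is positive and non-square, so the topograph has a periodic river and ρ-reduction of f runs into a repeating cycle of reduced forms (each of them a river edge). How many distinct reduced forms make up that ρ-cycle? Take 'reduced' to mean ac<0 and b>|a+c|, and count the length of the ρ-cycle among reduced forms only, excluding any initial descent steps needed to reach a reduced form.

D = 416, ⌊√D⌋ = 20
river: ρ → (11,8,-8)
river: ρ → (-8,8,11)
river: ρ → (11,14,-5)
river: ρ → (-5,16,8)
river: ρ → (8,16,-5)
river: ρ → (-5,14,11)
ρ-cycle length = 6 (tail of 0 descent steps not counted)

6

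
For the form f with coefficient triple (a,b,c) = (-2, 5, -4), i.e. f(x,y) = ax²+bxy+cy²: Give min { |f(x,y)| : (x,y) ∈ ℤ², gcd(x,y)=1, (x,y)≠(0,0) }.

translate: b→-1 (≡-5 mod 4), so (2,-5,4)→(2,-1,1)
flip: (2,-1,1)→(1,1,2)
reduced (well bottom): (1,1,2) with a≤c, −a<b≤a
well minimum |f| = |-1| = 1 (negative-definite)

1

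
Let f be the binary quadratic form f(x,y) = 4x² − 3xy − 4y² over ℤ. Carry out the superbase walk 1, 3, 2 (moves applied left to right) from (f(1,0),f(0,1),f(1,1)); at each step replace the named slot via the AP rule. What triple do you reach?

start (4,-4,-3) = (f(1,0),f(0,1),f(1,1))
replace slot 1: 2·((-4)+(-3)) − 4 = -18 → (-18,-4,-3)
replace slot 3: 2·((-18)+(-4)) − (-3) = -41 → (-18,-4,-41)
replace slot 2: 2·((-18)+(-41)) − (-4) = -114 → (-18,-114,-41)

-18,-114,-41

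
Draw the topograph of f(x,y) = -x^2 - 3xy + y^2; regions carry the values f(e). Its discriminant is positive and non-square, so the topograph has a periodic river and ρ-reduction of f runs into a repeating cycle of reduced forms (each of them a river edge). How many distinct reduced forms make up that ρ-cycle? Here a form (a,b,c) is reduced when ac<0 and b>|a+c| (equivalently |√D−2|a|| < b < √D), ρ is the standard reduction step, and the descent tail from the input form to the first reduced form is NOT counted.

D = 13, ⌊√D⌋ = 3
descent: ρ → (1,3,-1)  [lands on river]
river: ρ → (-1,3,1)
ρ-cycle length = 2 (tail of 1 descent step not counted)

2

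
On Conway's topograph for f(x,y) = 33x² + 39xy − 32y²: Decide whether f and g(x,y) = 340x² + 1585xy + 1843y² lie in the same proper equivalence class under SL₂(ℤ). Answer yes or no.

D₁ = 5745, D₂ = 5745
river cycle of f (length 38): (-32, 25, 40), (40, 55, -17), (-17, 47, 52), (52, 57, -12), (-12, 63, 37), (37, 11, -38), (-38, 65, 10), (10, 75, -3), (-3, 75, 10), (10, 65, -38), … (28 more)
river cycle of g (length 38): (33, 39, -32), (-32, 25, 40), (40, 55, -17), (-17, 47, 52), (52, 57, -12), (-12, 63, 37), (37, 11, -38), (-38, 65, 10), (10, 75, -3), (-3, 75, 10), … (28 more)
cycles coincide ⇒ equivalent

yes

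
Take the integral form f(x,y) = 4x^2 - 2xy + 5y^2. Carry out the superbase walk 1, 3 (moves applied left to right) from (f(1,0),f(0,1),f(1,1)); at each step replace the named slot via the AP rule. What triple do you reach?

start (4,5,7) = (f(1,0),f(0,1),f(1,1))
replace slot 1: 2·(5+7) − 4 = 20 → (20,5,7)
replace slot 3: 2·(20+5) − 7 = 43 → (20,5,43)

20,5,43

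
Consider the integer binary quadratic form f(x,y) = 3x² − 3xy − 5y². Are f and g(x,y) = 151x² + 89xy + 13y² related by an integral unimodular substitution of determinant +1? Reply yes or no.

D₁ = 69, D₂ = 69
river cycle of f (length 4): (-5, 3, 3), (3, 3, -5), (-5, 7, 1), (1, 7, -5)
river cycle of g (length 4): (1, 7, -5), (-5, 3, 3), (3, 3, -5), (-5, 7, 1)
cycles coincide ⇒ equivalent

yes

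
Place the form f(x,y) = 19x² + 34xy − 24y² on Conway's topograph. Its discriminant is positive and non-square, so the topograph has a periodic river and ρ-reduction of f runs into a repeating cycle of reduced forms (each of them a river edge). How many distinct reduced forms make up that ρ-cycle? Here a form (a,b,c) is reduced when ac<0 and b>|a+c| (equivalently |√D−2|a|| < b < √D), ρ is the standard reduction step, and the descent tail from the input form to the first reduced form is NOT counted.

D = 2980, ⌊√D⌋ = 54
river: ρ → (-24,14,29)
river: ρ → (29,44,-9)
river: ρ → (-9,46,24)
river: ρ → (24,50,-5)
river: ρ → (-5,50,24)
river: ρ → (24,46,-9)
river: ρ → (-9,44,29)
river: ρ → (29,14,-24)
river: ρ → (-24,34,19)
river: ρ → (19,42,-16)
river: ρ → (-16,54,1)
river: ρ → (1,54,-16)
river: ρ → (-16,42,19)
river: ρ → (19,34,-24)
ρ-cycle length = 14 (tail of 0 descent steps not counted)

14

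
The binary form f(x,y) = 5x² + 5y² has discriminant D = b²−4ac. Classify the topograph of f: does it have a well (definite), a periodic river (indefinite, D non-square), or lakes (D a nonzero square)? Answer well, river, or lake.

D = b²−4ac = 0² − 4·5·5 = -100
D < 0 ⇒ definite ⇒ every region one sign ⇒ single well

well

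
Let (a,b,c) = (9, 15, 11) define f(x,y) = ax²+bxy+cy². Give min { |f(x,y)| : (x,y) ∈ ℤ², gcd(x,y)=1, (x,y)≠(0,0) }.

translate: b→-3 (≡15 mod 18), so (9,15,11)→(9,-3,5)
flip: (9,-3,5)→(5,3,9)
reduced (well bottom): (5,3,9) with a≤c, −a<b≤a
well minimum = a = 5

5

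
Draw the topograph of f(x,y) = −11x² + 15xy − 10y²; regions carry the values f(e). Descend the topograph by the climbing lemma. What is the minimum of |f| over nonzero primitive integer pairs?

translate: b→7 (≡-15 mod 22), so (11,-15,10)→(11,7,6)
flip: (11,7,6)→(6,-7,11)
translate: b→5 (≡-7 mod 12), so (6,-7,11)→(6,5,10)
reduced (well bottom): (6,5,10) with a≤c, −a<b≤a
well minimum |f| = |-6| = 6 (negative-definite)

6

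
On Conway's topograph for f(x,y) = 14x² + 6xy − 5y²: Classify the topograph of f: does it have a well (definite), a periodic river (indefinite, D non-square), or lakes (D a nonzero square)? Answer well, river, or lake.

D = b²−4ac = 6² − 4·14·(-5) = 316
D > 0 non-square ⇒ indefinite ⇒ periodic river

river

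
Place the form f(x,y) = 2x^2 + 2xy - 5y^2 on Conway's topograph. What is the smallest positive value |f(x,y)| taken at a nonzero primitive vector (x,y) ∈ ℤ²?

descent: ρ → (-5,-2,2)
descent: ρ → (2,6,-1)  [lands on river]
river: ρ → (-1,6,2)
closes: descent 2, river 2
min |a| on river = 1

1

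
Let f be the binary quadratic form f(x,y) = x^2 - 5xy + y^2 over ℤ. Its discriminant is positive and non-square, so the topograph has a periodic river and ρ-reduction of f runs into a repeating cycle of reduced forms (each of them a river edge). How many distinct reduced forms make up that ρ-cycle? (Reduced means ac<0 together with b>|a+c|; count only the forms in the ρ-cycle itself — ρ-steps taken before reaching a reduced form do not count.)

D = 21, ⌊√D⌋ = 4
descent: ρ → (1,3,-3)  [lands on river]
river: ρ → (-3,3,1)
ρ-cycle length = 2 (tail of 1 descent step not counted)

2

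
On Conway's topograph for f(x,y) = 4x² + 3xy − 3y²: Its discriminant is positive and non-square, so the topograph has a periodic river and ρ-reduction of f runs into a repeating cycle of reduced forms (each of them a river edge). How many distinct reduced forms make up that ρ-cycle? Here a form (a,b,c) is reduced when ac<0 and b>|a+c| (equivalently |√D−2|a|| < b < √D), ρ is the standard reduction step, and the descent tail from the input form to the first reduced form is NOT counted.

D = 57, ⌊√D⌋ = 7
river: ρ → (-3,3,4)
river: ρ → (4,5,-2)
river: ρ → (-2,7,1)
river: ρ → (1,7,-2)
river: ρ → (-2,5,4)
river: ρ → (4,3,-3)
ρ-cycle length = 6 (tail of 0 descent steps not counted)

6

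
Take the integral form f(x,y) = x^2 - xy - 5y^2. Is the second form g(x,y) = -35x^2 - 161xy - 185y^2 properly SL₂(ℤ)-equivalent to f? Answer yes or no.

D₁ = 21, D₂ = 21
river cycle of f (length 2): (1, 3, -3), (-3, 3, 1)
river cycle of g (length 2): (-3, 3, 1), (1, 3, -3)
cycles coincide ⇒ equivalent

yes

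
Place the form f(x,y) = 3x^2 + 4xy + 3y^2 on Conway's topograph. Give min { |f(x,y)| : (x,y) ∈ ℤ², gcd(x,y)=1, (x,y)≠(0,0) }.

translate: b→-2 (≡4 mod 6), so (3,4,3)→(3,-2,2)
flip: (3,-2,2)→(2,2,3)
reduced (well bottom): (2,2,3) with a≤c, −a<b≤a
well minimum = a = 2

2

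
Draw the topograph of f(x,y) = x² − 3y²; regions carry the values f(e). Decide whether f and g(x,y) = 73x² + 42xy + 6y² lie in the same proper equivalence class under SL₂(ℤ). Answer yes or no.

D₁ = 12, D₂ = 12
river cycle of f (length 2): (1, 2, -2), (-2, 2, 1)
river cycle of g (length 2): (1, 2, -2), (-2, 2, 1)
cycles coincide ⇒ equivalent

yes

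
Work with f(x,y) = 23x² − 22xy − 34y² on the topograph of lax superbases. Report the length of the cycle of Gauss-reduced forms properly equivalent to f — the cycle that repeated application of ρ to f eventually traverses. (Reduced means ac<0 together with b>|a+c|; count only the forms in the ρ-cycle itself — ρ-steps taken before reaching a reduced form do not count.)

D = 3612, ⌊√D⌋ = 60
descent: ρ → (-34,22,23)  [lands on river]
river: ρ → (23,24,-33)
river: ρ → (-33,42,14)
river: ρ → (14,42,-33)
river: ρ → (-33,24,23)
river: ρ → (23,22,-34)
river: ρ → (-34,46,11)
river: ρ → (11,42,-42)
river: ρ → (-42,42,11)
river: ρ → (11,46,-34)
ρ-cycle length = 10 (tail of 1 descent step not counted)

10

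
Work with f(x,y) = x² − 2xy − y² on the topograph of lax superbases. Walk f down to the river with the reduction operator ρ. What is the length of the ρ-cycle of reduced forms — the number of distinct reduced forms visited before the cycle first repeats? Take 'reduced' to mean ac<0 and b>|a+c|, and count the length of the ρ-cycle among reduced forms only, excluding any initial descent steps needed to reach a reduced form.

D = 8, ⌊√D⌋ = 2
descent: ρ → (-1,2,1)  [lands on river]
river: ρ → (1,2,-1)
ρ-cycle length = 2 (tail of 1 descent step not counted)

2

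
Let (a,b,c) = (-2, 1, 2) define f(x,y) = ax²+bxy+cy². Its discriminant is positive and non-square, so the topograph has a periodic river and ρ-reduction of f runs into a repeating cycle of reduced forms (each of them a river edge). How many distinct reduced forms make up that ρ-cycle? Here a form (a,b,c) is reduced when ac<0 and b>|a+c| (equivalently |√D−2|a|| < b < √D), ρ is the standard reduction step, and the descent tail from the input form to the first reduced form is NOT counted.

D = 17, ⌊√D⌋ = 4
river: ρ → (2,3,-1)
river: ρ → (-1,3,2)
river: ρ → (2,1,-2)
river: ρ → (-2,3,1)
river: ρ → (1,3,-2)
river: ρ → (-2,1,2)
ρ-cycle length = 6 (tail of 0 descent steps not counted)

6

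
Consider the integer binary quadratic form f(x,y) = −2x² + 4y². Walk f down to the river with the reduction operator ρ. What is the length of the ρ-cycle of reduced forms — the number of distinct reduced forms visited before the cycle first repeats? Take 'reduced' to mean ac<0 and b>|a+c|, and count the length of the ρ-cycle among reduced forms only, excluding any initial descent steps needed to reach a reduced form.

D = 32, ⌊√D⌋ = 5
descent: ρ → (4,0,-2)
descent: ρ → (-2,4,2)  [lands on river]
river: ρ → (2,4,-2)
ρ-cycle length = 2 (tail of 2 descent steps not counted)

2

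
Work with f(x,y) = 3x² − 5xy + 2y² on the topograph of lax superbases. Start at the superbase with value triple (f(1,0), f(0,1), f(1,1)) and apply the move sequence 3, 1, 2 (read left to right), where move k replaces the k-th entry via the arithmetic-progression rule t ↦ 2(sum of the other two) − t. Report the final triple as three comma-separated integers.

start (3,2,0) = (f(1,0),f(0,1),f(1,1))
replace slot 3: 2·(3+2) − 0 = 10 → (3,2,10)
replace slot 1: 2·(2+10) − 3 = 21 → (21,2,10)
replace slot 2: 2·(21+10) − 2 = 60 → (21,60,10)

21,60,10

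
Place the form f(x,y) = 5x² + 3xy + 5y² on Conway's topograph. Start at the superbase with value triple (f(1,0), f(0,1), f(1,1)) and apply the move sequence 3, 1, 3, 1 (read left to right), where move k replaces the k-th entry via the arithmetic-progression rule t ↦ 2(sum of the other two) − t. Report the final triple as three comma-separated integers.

start (5,5,13) = (f(1,0),f(0,1),f(1,1))
replace slot 3: 2·(5+5) − 13 = 7 → (5,5,7)
replace slot 1: 2·(5+7) − 5 = 19 → (19,5,7)
replace slot 3: 2·(19+5) − 7 = 41 → (19,5,41)
replace slot 1: 2·(5+41) − 19 = 73 → (73,5,41)

73,5,41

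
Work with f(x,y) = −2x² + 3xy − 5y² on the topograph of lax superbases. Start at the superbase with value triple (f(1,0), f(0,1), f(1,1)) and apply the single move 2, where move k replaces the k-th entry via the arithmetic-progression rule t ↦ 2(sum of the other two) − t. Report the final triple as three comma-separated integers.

start (-2,-5,-4) = (f(1,0),f(0,1),f(1,1))
replace slot 2: 2·((-2)+(-4)) − (-5) = -7 → (-2,-7,-4)

-2,-7,-4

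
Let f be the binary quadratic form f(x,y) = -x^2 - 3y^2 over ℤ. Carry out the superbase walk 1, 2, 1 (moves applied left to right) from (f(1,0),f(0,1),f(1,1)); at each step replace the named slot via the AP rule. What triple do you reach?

start (-1,-3,-4) = (f(1,0),f(0,1),f(1,1))
replace slot 1: 2·((-3)+(-4)) − (-1) = -13 → (-13,-3,-4)
replace slot 2: 2·((-13)+(-4)) − (-3) = -31 → (-13,-31,-4)
replace slot 1: 2·((-31)+(-4)) − (-13) = -57 → (-57,-31,-4)

-57,-31,-4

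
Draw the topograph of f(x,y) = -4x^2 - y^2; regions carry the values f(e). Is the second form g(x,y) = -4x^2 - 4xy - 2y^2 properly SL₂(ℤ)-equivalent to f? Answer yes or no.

D₁ = -16, D₂ = -16
f is negative-definite; reduce −f:
−f: flip: (4,0,1)→(1,0,4)
−f: reduced (well bottom): (1,0,4) with a≤c, −a<b≤a
flip sign back: reduced form of f is (-1,0,-4)
g is negative-definite; reduce −g:
−g: flip: (4,4,2)→(2,-4,4)
−g: translate: b→0 (≡-4 mod 4), so (2,-4,4)→(2,0,2)
−g: reduced (well bottom): (2,0,2) with a≤c, −a<b≤a
flip sign back: reduced form of g is (-2,0,-2)
reduced forms (-1, 0, -4) vs (-2, 0, -2) ⇒ inequivalent

no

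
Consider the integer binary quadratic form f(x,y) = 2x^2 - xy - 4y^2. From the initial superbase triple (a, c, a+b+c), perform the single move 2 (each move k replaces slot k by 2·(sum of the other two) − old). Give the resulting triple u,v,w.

start (2,-4,-3) = (f(1,0),f(0,1),f(1,1))
replace slot 2: 2·(2+(-3)) − (-4) = 2 → (2,2,-3)

2,2,-3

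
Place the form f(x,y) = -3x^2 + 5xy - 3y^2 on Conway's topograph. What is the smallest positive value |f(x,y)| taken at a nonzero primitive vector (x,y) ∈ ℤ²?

translate: b→1 (≡-5 mod 6), so (3,-5,3)→(3,1,1)
flip: (3,1,1)→(1,-1,3)
translate: b→1 (≡-1 mod 2), so (1,-1,3)→(1,1,3)
reduced (well bottom): (1,1,3) with a≤c, −a<b≤a
well minimum |f| = |-1| = 1 (negative-definite)

1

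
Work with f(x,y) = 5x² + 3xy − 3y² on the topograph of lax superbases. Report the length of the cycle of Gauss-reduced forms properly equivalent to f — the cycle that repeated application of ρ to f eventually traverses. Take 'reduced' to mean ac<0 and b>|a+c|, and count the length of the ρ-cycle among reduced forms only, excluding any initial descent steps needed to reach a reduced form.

D = 69, ⌊√D⌋ = 8
river: ρ → (-3,3,5)
river: ρ → (5,7,-1)
river: ρ → (-1,7,5)
river: ρ → (5,3,-3)
ρ-cycle length = 4 (tail of 0 descent steps not counted)

4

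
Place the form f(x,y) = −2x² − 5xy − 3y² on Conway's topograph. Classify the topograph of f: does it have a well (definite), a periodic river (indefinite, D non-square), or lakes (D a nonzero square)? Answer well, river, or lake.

D = b²−4ac = (-5)² − 4·(-2)·(-3) = 1
D = 1² is a perfect square ⇒ form factors over ℤ ⇒ lakes

lake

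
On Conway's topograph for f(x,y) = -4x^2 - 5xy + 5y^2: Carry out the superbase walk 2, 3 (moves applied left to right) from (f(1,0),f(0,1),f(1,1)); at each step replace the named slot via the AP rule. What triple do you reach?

start (-4,5,-4) = (f(1,0),f(0,1),f(1,1))
replace slot 2: 2·((-4)+(-4)) − 5 = -21 → (-4,-21,-4)
replace slot 3: 2·((-4)+(-21)) − (-4) = -46 → (-4,-21,-46)

-4,-21,-46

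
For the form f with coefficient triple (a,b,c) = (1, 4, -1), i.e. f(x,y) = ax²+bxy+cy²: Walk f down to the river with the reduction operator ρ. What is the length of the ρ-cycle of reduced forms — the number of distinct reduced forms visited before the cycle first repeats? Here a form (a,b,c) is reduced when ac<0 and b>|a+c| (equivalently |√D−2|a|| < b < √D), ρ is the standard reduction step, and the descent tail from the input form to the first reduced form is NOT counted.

D = 20, ⌊√D⌋ = 4
river: ρ → (-1,4,1)
river: ρ → (1,4,-1)
ρ-cycle length = 2 (tail of 0 descent steps not counted)

2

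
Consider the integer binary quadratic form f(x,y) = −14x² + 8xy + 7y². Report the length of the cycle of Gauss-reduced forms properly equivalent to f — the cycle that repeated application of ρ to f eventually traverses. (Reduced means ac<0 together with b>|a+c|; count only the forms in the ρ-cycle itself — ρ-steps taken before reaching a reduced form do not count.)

D = 456, ⌊√D⌋ = 21
river: ρ → (7,20,-2)
river: ρ → (-2,20,7)
river: ρ → (7,8,-14)
river: ρ → (-14,20,1)
river: ρ → (1,20,-14)
river: ρ → (-14,8,7)
ρ-cycle length = 6 (tail of 0 descent steps not counted)

6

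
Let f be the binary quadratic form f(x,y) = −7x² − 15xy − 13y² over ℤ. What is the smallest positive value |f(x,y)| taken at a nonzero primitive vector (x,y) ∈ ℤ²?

translate: b→1 (≡15 mod 14), so (7,15,13)→(7,1,5)
flip: (7,1,5)→(5,-1,7)
reduced (well bottom): (5,-1,7) with a≤c, −a<b≤a
well minimum |f| = |-5| = 5 (negative-definite)

5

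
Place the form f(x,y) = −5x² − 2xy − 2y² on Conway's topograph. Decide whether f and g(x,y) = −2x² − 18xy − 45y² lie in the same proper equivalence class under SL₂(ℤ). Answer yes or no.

D₁ = -36, D₂ = -36
f is negative-definite; reduce −f:
−f: flip: (5,2,2)→(2,-2,5)
−f: translate: b→2 (≡-2 mod 4), so (2,-2,5)→(2,2,5)
−f: reduced (well bottom): (2,2,5) with a≤c, −a<b≤a
flip sign back: reduced form of f is (-2,-2,-5)
g is negative-definite; reduce −g:
−g: translate: b→2 (≡18 mod 4), so (2,18,45)→(2,2,5)
−g: reduced (well bottom): (2,2,5) with a≤c, −a<b≤a
flip sign back: reduced form of g is (-2,-2,-5)
reduced forms (-2, -2, -5) vs (-2, -2, -5) ⇒ equivalent

yes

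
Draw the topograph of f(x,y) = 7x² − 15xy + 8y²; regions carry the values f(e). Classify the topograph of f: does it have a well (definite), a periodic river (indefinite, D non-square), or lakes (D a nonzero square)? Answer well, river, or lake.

D = b²−4ac = (-15)² − 4·7·8 = 1
D = 1² is a perfect square ⇒ form factors over ℤ ⇒ lakes

lake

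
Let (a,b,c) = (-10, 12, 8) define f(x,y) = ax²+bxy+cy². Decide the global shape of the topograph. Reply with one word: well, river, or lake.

D = b²−4ac = 12² − 4·(-10)·8 = 464
D > 0 non-square ⇒ indefinite ⇒ periodic river

river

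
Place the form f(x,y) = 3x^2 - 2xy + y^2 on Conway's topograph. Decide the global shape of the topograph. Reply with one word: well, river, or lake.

D = b²−4ac = (-2)² − 4·3·1 = -8
D < 0 ⇒ definite ⇒ every region one sign ⇒ single well

well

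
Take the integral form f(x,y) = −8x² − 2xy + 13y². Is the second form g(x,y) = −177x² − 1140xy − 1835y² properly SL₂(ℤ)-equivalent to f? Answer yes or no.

D₁ = 420, D₂ = 420
river cycle of f (length 4): (-8, 14, 7), (7, 14, -8), (-8, 18, 3), (3, 18, -8)
river cycle of g (length 4): (-8, 14, 7), (7, 14, -8), (-8, 18, 3), (3, 18, -8)
cycles coincide ⇒ equivalent

yes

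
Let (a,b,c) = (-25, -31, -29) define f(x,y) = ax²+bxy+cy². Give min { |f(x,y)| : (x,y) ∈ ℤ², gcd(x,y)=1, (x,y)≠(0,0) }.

translate: b→-19 (≡31 mod 50), so (25,31,29)→(25,-19,23)
flip: (25,-19,23)→(23,19,25)
reduced (well bottom): (23,19,25) with a≤c, −a<b≤a
well minimum |f| = |-23| = 23 (negative-definite)

23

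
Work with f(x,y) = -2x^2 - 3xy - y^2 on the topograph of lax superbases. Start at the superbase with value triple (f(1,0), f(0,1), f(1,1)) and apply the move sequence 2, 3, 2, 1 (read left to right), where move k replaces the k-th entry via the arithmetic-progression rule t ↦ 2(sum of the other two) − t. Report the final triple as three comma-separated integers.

start (-2,-1,-6) = (f(1,0),f(0,1),f(1,1))
replace slot 2: 2·((-2)+(-6)) − (-1) = -15 → (-2,-15,-6)
replace slot 3: 2·((-2)+(-15)) − (-6) = -28 → (-2,-15,-28)
replace slot 2: 2·((-2)+(-28)) − (-15) = -45 → (-2,-45,-28)
replace slot 1: 2·((-45)+(-28)) − (-2) = -144 → (-144,-45,-28)

-144,-45,-28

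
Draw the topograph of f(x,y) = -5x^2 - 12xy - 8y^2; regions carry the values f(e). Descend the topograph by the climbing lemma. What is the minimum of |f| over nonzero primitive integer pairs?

translate: b→2 (≡12 mod 10), so (5,12,8)→(5,2,1)
flip: (5,2,1)→(1,-2,5)
translate: b→0 (≡-2 mod 2), so (1,-2,5)→(1,0,4)
reduced (well bottom): (1,0,4) with a≤c, −a<b≤a
well minimum |f| = |-1| = 1 (negative-definite)

1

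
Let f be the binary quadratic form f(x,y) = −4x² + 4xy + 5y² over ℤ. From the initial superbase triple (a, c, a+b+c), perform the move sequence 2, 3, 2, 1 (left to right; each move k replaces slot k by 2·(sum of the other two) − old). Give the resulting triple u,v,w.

start (-4,5,5) = (f(1,0),f(0,1),f(1,1))
replace slot 2: 2·((-4)+5) − 5 = -3 → (-4,-3,5)
replace slot 3: 2·((-4)+(-3)) − 5 = -19 → (-4,-3,-19)
replace slot 2: 2·((-4)+(-19)) − (-3) = -43 → (-4,-43,-19)
replace slot 1: 2·((-43)+(-19)) − (-4) = -120 → (-120,-43,-19)

-120,-43,-19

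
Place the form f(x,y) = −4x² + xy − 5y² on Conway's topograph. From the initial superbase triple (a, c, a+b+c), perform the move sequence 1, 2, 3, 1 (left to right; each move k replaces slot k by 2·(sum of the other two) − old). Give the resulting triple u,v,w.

start (-4,-5,-8) = (f(1,0),f(0,1),f(1,1))
replace slot 1: 2·((-5)+(-8)) − (-4) = -22 → (-22,-5,-8)
replace slot 2: 2·((-22)+(-8)) − (-5) = -55 → (-22,-55,-8)
replace slot 3: 2·((-22)+(-55)) − (-8) = -146 → (-22,-55,-146)
replace slot 1: 2·((-55)+(-146)) − (-22) = -380 → (-380,-55,-146)

-380,-55,-146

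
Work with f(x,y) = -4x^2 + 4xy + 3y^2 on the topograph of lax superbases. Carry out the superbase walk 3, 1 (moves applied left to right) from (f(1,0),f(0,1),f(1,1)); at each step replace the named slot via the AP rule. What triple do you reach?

start (-4,3,3) = (f(1,0),f(0,1),f(1,1))
replace slot 3: 2·((-4)+3) − 3 = -5 → (-4,3,-5)
replace slot 1: 2·(3+(-5)) − (-4) = 0 → (0,3,-5)

0,3,-5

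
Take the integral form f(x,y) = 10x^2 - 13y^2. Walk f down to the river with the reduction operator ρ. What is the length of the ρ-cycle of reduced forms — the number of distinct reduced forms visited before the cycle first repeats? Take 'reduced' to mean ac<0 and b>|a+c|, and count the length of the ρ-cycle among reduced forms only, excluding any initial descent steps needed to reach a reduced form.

D = 520, ⌊√D⌋ = 22
descent: ρ → (-13,0,10)
descent: ρ → (10,20,-3)  [lands on river]
river: ρ → (-3,22,3)
river: ρ → (3,20,-10)
river: ρ → (-10,20,3)
river: ρ → (3,22,-3)
river: ρ → (-3,20,10)
ρ-cycle length = 6 (tail of 2 descent steps not counted)

6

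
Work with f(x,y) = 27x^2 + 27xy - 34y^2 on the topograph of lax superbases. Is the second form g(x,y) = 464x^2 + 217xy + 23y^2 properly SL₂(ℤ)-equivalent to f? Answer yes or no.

D₁ = 4401, D₂ = 4401
river cycle of f (length 66): (-34, 41, 20), (20, 39, -36), (-36, 33, 23), (23, 59, -10), (-10, 61, 17), (17, 41, -40), (-40, 39, 18), (18, 33, -46), (-46, 59, 5), (5, 61, -34), … (56 more)
river cycle of g (length 66): (23, 59, -10), (-10, 61, 17), (17, 41, -40), (-40, 39, 18), (18, 33, -46), (-46, 59, 5), (5, 61, -34), (-34, 7, 32), (32, 57, -9), (-9, 51, 50), … (56 more)
cycles coincide ⇒ equivalent

yes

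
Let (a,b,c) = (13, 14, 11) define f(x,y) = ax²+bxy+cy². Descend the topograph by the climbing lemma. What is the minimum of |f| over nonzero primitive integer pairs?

translate: b→-12 (≡14 mod 26), so (13,14,11)→(13,-12,10)
flip: (13,-12,10)→(10,12,13)
translate: b→-8 (≡12 mod 20), so (10,12,13)→(10,-8,11)
reduced (well bottom): (10,-8,11) with a≤c, −a<b≤a
well minimum = a = 10

10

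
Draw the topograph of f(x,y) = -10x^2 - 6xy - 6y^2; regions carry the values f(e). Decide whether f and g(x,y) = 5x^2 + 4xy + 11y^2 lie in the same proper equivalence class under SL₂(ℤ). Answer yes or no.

D₁ = -204, D₂ = -204
f is negative-definite; reduce −f:
−f: flip: (10,6,6)→(6,-6,10)
−f: translate: b→6 (≡-6 mod 12), so (6,-6,10)→(6,6,10)
−f: reduced (well bottom): (6,6,10) with a≤c, −a<b≤a
flip sign back: reduced form of f is (-6,-6,-10)
g: reduced (well bottom): (5,4,11) with a≤c, −a<b≤a
reduced forms (-6, -6, -10) vs (5, 4, 11) ⇒ inequivalent

no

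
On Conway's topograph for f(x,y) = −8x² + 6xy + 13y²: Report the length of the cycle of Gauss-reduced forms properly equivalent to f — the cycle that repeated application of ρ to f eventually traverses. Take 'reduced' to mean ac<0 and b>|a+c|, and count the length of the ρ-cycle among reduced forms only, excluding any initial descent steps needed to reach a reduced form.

D = 452, ⌊√D⌋ = 21
river: ρ → (13,20,-1)
river: ρ → (-1,20,13)
river: ρ → (13,6,-8)
river: ρ → (-8,10,11)
river: ρ → (11,12,-7)
river: ρ → (-7,16,7)
river: ρ → (7,12,-11)
river: ρ → (-11,10,8)
river: ρ → (8,6,-13)
river: ρ → (-13,20,1)
river: ρ → (1,20,-13)
river: ρ → (-13,6,8)
river: ρ → (8,10,-11)
river: ρ → (-11,12,7)
river: ρ → (7,16,-7)
river: ρ → (-7,12,11)
river: ρ → (11,10,-8)
river: ρ → (-8,6,13)
ρ-cycle length = 18 (tail of 0 descent steps not counted)

18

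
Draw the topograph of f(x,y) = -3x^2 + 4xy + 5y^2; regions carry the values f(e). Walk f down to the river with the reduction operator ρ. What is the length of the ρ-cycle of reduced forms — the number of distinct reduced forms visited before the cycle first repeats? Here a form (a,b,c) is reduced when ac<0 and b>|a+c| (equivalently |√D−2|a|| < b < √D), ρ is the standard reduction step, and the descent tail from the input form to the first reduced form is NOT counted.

D = 76, ⌊√D⌋ = 8
river: ρ → (5,6,-2)
river: ρ → (-2,6,5)
river: ρ → (5,4,-3)
river: ρ → (-3,8,1)
river: ρ → (1,8,-3)
river: ρ → (-3,4,5)
ρ-cycle length = 6 (tail of 0 descent steps not counted)

6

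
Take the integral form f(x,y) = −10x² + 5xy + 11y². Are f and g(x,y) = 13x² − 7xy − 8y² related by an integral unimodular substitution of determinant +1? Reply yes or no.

D₁ = 465, D₂ = 465
river cycle of f (length 10): (11, 17, -4), (-4, 15, 15), (15, 15, -4), (-4, 17, 11), (11, 5, -10), (-10, 15, 6), (6, 21, -1), (-1, 21, 6), (6, 15, -10), (-10, 5, 11)
river cycle of g (length 10): (-8, 7, 13), (13, 19, -2), (-2, 21, 3), (3, 21, -2), (-2, 19, 13), (13, 7, -8), (-8, 9, 12), (12, 15, -5), (-5, 15, 12), (12, 9, -8)
cycles differ ⇒ inequivalent

no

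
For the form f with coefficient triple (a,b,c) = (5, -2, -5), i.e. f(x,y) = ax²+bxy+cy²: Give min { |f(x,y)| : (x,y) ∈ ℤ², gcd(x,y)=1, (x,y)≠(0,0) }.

descent: ρ → (-5,2,5)  [lands on river]
river: ρ → (5,8,-2)
river: ρ → (-2,8,5)
river: ρ → (5,2,-5)
river: ρ → (-5,8,2)
river: ρ → (2,8,-5)
closes: descent 1, river 6
min |a| on river = 2

2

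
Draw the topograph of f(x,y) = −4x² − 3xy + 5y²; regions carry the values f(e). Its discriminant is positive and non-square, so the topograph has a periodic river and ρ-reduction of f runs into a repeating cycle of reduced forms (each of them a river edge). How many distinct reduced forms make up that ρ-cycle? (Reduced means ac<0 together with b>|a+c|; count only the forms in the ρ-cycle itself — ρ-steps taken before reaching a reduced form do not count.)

D = 89, ⌊√D⌋ = 9
descent: ρ → (5,3,-4)  [lands on river]
river: ρ → (-4,5,4)
river: ρ → (4,3,-5)
river: ρ → (-5,7,2)
river: ρ → (2,9,-1)
river: ρ → (-1,9,2)
river: ρ → (2,7,-5)
river: ρ → (-5,3,4)
river: ρ → (4,5,-4)
river: ρ → (-4,3,5)
river: ρ → (5,7,-2)
river: ρ → (-2,9,1)
river: ρ → (1,9,-2)
river: ρ → (-2,7,5)
ρ-cycle length = 14 (tail of 1 descent step not counted)

14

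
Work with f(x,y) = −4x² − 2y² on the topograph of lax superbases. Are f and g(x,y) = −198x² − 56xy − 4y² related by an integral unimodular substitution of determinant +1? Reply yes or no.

D₁ = -32, D₂ = -32
f is negative-definite; reduce −f:
−f: flip: (4,0,2)→(2,0,4)
−f: reduced (well bottom): (2,0,4) with a≤c, −a<b≤a
flip sign back: reduced form of f is (-2,0,-4)
g is negative-definite; reduce −g:
−g: flip: (198,56,4)→(4,-56,198)
−g: translate: b→0 (≡-56 mod 8), so (4,-56,198)→(4,0,2)
−g: flip: (4,0,2)→(2,0,4)
−g: reduced (well bottom): (2,0,4) with a≤c, −a<b≤a
flip sign back: reduced form of g is (-2,0,-4)
reduced forms (-2, 0, -4) vs (-2, 0, -4) ⇒ equivalent

yes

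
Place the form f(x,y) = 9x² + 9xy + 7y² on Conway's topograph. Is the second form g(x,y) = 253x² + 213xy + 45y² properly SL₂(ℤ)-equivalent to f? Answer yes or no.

D₁ = -171, D₂ = -171
f: flip: (9,9,7)→(7,-9,9)
f: translate: b→5 (≡-9 mod 14), so (7,-9,9)→(7,5,7)
f: reduced (well bottom): (7,5,7) with a≤c, −a<b≤a
g: flip: (253,213,45)→(45,-213,253)
g: translate: b→-33 (≡-213 mod 90), so (45,-213,253)→(45,-33,7)
g: flip: (45,-33,7)→(7,33,45)
g: translate: b→5 (≡33 mod 14), so (7,33,45)→(7,5,7)
g: reduced (well bottom): (7,5,7) with a≤c, −a<b≤a
reduced forms (7, 5, 7) vs (7, 5, 7) ⇒ equivalent

yes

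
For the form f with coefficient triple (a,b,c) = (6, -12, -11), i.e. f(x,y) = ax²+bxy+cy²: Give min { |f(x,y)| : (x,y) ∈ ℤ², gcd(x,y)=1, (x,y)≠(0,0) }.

descent: ρ → (-11,12,6)  [lands on river]
river: ρ → (6,12,-11)
river: ρ → (-11,10,7)
river: ρ → (7,18,-3)
river: ρ → (-3,18,7)
river: ρ → (7,10,-11)
closes: descent 1, river 6
min |a| on river = 3

3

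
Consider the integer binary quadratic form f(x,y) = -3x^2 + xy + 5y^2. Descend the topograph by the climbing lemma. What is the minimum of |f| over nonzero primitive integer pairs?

descent: ρ → (5,-1,-3)
descent: ρ → (-3,7,1)  [lands on river]
river: ρ → (1,7,-3)
river: ρ → (-3,5,3)
river: ρ → (3,7,-1)
river: ρ → (-1,7,3)
river: ρ → (3,5,-3)
closes: descent 2, river 6
min |a| on river = 1

1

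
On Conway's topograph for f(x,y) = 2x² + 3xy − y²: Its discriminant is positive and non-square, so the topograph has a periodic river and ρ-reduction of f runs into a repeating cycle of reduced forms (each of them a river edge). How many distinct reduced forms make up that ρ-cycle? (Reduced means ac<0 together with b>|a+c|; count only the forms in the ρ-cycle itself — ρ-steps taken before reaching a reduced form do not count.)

D = 17, ⌊√D⌋ = 4
river: ρ → (-1,3,2)
river: ρ → (2,1,-2)
river: ρ → (-2,3,1)
river: ρ → (1,3,-2)
river: ρ → (-2,1,2)
river: ρ → (2,3,-1)
ρ-cycle length = 6 (tail of 0 descent steps not counted)

6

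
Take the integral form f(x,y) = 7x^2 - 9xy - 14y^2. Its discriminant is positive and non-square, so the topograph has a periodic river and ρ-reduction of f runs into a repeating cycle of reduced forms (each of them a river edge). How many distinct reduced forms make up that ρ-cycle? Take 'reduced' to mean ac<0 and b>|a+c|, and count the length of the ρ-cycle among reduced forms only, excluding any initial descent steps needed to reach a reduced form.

D = 473, ⌊√D⌋ = 21
descent: ρ → (-14,9,7)  [lands on river]
river: ρ → (7,19,-4)
river: ρ → (-4,21,2)
river: ρ → (2,19,-14)
ρ-cycle length = 4 (tail of 1 descent step not counted)

4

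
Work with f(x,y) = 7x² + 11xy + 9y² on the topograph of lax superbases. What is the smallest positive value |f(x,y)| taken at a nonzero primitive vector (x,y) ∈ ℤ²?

translate: b→-3 (≡11 mod 14), so (7,11,9)→(7,-3,5)
flip: (7,-3,5)→(5,3,7)
reduced (well bottom): (5,3,7) with a≤c, −a<b≤a
well minimum = a = 5

5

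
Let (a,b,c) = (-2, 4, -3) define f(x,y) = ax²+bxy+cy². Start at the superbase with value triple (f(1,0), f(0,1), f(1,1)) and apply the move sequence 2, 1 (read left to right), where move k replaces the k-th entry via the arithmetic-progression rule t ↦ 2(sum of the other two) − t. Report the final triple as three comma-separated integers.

start (-2,-3,-1) = (f(1,0),f(0,1),f(1,1))
replace slot 2: 2·((-2)+(-1)) − (-3) = -3 → (-2,-3,-1)
replace slot 1: 2·((-3)+(-1)) − (-2) = -6 → (-6,-3,-1)

-6,-3,-1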